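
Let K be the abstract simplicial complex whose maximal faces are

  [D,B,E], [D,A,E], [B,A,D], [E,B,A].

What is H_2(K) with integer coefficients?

We work with the vertex ordering A < B < D < E. The simplices of K, each written with vertices in increasing order, are:

  0-simplices (4): A, B, D, E
  1-simplices (6): AB, AD, AE, BD, BE, DE
  2-simplices (4): ABD, ABE, ADE, BDE

Hence C_0 ≅ Z^4, C_1 ≅ Z^6, C_2 ≅ Z^4.

The boundary map ∂_1: C_1 → C_0 sends each edge [p,q] (with p < q) to q − p.
The resulting 4×6 matrix has rank 3, and its Smith normal form has invariant factors (1,1,1).

The boundary map ∂_2: C_2 → C_1 maps a triangle to the signed sum of its edges. For instance
  ∂ABE = BE − AE + AB,
  ∂ABD = BD − AD + AB.
As a 6×4 matrix over Z this has rank 3, with invariant factors (1,1,1).

Reading off H_k = ker ∂_k / im ∂_{k+1}:

  H_2: rank ker ∂_2 − rank ∂_3 = (4 − 3) − 0 = 1, and there is no ∂_3, so H_2 = Z.

H_2 = Z.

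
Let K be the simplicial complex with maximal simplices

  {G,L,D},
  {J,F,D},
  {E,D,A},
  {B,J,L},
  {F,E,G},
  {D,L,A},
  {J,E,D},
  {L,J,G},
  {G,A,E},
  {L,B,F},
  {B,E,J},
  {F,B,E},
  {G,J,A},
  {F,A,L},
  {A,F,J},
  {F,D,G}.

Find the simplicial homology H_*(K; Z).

H_0 = Z,  H_1 = Z^2,  H_2 = Z.

K has 8 vertices, 24 edges, 16 triangles.
rank ∂_0 = 0, rank ∂_1 = 7 ⇒ b_0 = 8 − 0 − 7 = 1; all invariant factors of ∂_1 are 1 so no torsion. So H_0 ≅ Z.
rank ∂_1 = 7, rank ∂_2 = 15 ⇒ b_1 = 24 − 7 − 15 = 2; all invariant factors of ∂_2 are 1 so no torsion. So H_1 ≅ Z^2.
rank ∂_2 = 15, rank ∂_3 = 0 ⇒ b_2 = 16 − 15 − 0 = 1. So H_2 ≅ Z.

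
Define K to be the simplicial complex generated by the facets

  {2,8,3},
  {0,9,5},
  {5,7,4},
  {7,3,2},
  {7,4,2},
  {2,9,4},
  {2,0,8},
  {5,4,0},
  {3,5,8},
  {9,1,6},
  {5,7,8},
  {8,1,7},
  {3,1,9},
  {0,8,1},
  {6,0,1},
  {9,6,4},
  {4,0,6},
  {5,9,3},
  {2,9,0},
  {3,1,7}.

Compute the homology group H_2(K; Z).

H_2 = 0.

Order the vertices as 0 < 1 < 2 < 3 < 4 < 5 < 6 < 7 < 8 < 9. Listing each simplex with vertices in this order, K has dimension 2 with simplices:

  0-simplices (10): [0], [1], [2], [3], [4], [5], [6], [7], [8], [9]
  1-simplices (30): (30 of them)
  2-simplices (20): (20 of them)

Hence C_0 ≅ Z^10, C_1 ≅ Z^30, C_2 ≅ Z^20.

The boundary map ∂_1: C_1 → C_0 sends each edge [p,q] (with p < q) to q − p.
The 10×30 boundary matrix has rank 9 and Smith normal form diag(1,1,1,1,1,1,1,1,1).

Boundary ∂_2: C_2 → C_1 maps a triangle to the signed sum of its edges. For instance
  ∂[4,6,9] = [6,9] − [4,9] + [4,6],
  ∂[0,1,8] = [1,8] − [0,8] + [0,1].
The 30×20 boundary matrix has rank 20 and Smith normal form diag(1,1,1,1,1,1,1,1,1,1,1,1,1,1,1,1,1,1,1,2).

From H_k ≅ ker(∂_k) / im(∂_{k+1}) we obtain:

  H_2: rank ker ∂_2 − rank ∂_3 = (20 − 20) − 0 = 0, and there is no ∂_3, so H_2 = 0.

(K is a triangulation of the Klein bottle.)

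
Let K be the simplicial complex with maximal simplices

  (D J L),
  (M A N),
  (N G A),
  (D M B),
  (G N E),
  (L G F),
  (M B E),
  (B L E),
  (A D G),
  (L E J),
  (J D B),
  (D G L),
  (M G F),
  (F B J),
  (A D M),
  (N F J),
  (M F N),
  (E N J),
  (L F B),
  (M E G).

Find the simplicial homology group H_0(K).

K has 10 vertices, 30 edges, 20 triangles.
rank ∂_0 = 0, rank ∂_1 = 9 ⇒ b_0 = 10 − 0 − 9 = 1; all invariant factors of ∂_1 are 1 so no torsion. So H_0 = Z.

H_0 ≅ Z.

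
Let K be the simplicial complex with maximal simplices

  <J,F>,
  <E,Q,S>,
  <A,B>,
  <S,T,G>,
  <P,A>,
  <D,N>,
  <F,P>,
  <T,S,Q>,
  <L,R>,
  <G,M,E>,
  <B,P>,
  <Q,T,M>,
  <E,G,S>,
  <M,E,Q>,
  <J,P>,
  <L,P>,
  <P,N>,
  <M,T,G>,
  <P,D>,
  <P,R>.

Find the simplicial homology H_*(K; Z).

Take the total order A < B < D < E < F < G < J < L < M < N < P < Q < R < S < T on the vertex set. Then K (dimension 2) consists of the simplices:

  0-simplices (15): A, B, D, E, F, G, J, L, M, N, P, Q, R, S, T
  1-simplices (24): AB, AP, BP, DN, DP, EG, EM, EQ, ES, FJ, FP, GM, GS, GT, JP, LP, LR, MQ, MT, NP, PR, QS, QT, ST
  2-simplices (8): EGM, EGS, EMQ, EQS, GMT, GST, MQT, QST

giving chain groups C_0 ≅ Z^15, C_1 ≅ Z^24, C_2 ≅ Z^8.

The boundary map ∂_1: C_1 → C_0 is given by ∂[p,q] = [q] − [p]. For instance
  ∂QS = S − Q.
The 15×24 boundary matrix has rank 13 and Smith normal form diag(1,1,1,1,1,1,1,1,1,1,1,1,1).

The boundary map ∂_2: C_2 → C_1 maps a triangle to the signed sum of its edges. For instance
  ∂GST = ST − GT + GS,
  ∂GMT = MT − GT + GM.
The resulting 24×8 matrix has rank 7, and its Smith normal form has invariant factors (1,1,1,1,1,1,1).

Now H_k = ker ∂_k / im ∂_{k+1}, so:

  H_0: rank C_0 − rank ∂_1 = 15 − 13 = 2, and the invariant factors of ∂_1 are all 1, so H_0 ≅ Z^2.
  H_1: rank ker ∂_1 − rank ∂_2 = (24 − 13) − 7 = 4, and the invariant factors of ∂_2 are all 1, so H_1 ≅ Z^4.
  H_2: rank ker ∂_2 − rank ∂_3 = (8 − 7) − 0 = 1, and there is no ∂_3, so H_2 ≅ Z.

(K is a triangulation of the disjoint union of a wedge of 4 circles and the 2-sphere S^2.)

H_0 = Z^2,  H_1 = Z^4,  H_2 = Z.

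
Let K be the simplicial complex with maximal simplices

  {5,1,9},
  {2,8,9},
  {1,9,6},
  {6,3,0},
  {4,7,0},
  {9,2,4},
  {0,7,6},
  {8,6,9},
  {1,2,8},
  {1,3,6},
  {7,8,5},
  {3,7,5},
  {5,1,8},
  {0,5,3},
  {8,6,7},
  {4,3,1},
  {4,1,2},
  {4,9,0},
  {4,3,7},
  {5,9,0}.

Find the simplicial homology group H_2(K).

H_2 = 0.

Order the vertices as 0 < 1 < 2 < 3 < 4 < 5 < 6 < 7 < 8 < 9. Listing each simplex with vertices in this order, K has dimension 2 with simplices:

  0-simplices (10): [0], [1], [2], [3], [4], [5], [6], [7], [8], [9]
  1-simplices (30): (30 of them)
  2-simplices (20): (20 of them)

so the chain groups are C_0 ≅ Z^10, C_1 ≅ Z^30, C_2 ≅ Z^20.

Boundary ∂_1: C_1 → C_0 is given by ∂[p,q] = [q] − [p]. For instance
  ∂[5,8] = [8] − [5].
The 10×30 boundary matrix has rank 9 and Smith normal form diag(1,1,1,1,1,1,1,1,1).

∂_2: C_2 → C_1 maps a triangle to the signed sum of its edges. For instance
  ∂[3,4,7] = [4,7] − [3,7] + [3,4],
  ∂[1,5,8] = [5,8] − [1,8] + [1,5].
The 30×20 boundary matrix has rank 20 and Smith normal form diag(1,1,1,1,1,1,1,1,1,1,1,1,1,1,1,1,1,1,1,2).

From H_k ≅ ker(∂_k) / im(∂_{k+1}) we obtain:

  H_2: rank ker ∂_2 − rank ∂_3 = (20 − 20) − 0 = 0, and there is no ∂_3, so H_2 = 0.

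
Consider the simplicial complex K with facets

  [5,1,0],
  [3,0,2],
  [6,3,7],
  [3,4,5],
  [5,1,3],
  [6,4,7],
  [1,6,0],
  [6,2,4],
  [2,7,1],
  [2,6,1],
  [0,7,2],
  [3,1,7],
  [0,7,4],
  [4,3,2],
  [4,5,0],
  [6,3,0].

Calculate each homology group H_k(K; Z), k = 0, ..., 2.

H_0 = Z,  H_1 = Z^2,  H_2 = Z.

Take the total order 0 < 1 < 2 < 3 < 4 < 5 < 6 < 7 on the vertex set. Then K (dimension 2) consists of the simplices:

  0-simplices (8): [0], [1], [2], [3], [4], [5], [6], [7]
  1-simplices (24): (24 of them)
  2-simplices (16): [0,1,5], [0,1,6], [0,2,3], [0,2,7], [0,3,6], [0,4,5], [0,4,7], [1,2,6], [1,2,7], [1,3,5], [1,3,7], [2,3,4], [2,4,6], [3,4,5], [3,6,7], [4,6,7]

so the chain groups are C_0 ≅ Z^8, C_1 ≅ Z^24, C_2 ≅ Z^16.

The boundary map ∂_1: C_1 → C_0 is given by ∂[p,q] = [q] − [p]. For instance
  ∂[2,3] = [3] − [2].
This gives a 8×24 integer matrix of rank 7; reducing to Smith normal form yields diagonal entries (1,1,1,1,1,1,1).

∂_2: C_2 → C_1 acts by ∂[p,q,r] = [q,r] − [p,r] + [p,q]. For instance
  ∂[4,6,7] = [6,7] − [4,7] + [4,6],
  ∂[2,3,4] = [3,4] − [2,4] + [2,3].
As a 24×16 matrix over Z this has rank 15, with invariant factors (1,1,1,1,1,1,1,1,1,1,1,1,1,1,1).

Now H_k = ker ∂_k / im ∂_{k+1}, so:

  H_0: rank C_0 − rank ∂_1 = 8 − 7 = 1, and the invariant factors of ∂_1 are all 1, so H_0 ≅ Z.
  H_1: rank ker ∂_1 − rank ∂_2 = (24 − 7) − 15 = 2, and the invariant factors of ∂_2 are all 1, so H_1 ≅ Z^2.
  H_2: rank ker ∂_2 − rank ∂_3 = (16 − 15) − 0 = 1, and there is no ∂_3, so H_2 ≅ Z.

(K is a triangulation of the torus T^2.)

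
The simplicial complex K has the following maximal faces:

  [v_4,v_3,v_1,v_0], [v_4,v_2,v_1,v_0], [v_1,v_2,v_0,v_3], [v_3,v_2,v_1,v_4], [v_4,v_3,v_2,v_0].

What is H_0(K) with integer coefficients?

Fix the vertex order v_0 < v_1 < v_2 < v_3 < v_4 and write every simplex with vertices in increasing order. Then dim K = 3 and the simplices of K are:

  0-simplices (5): [v_0], [v_1], [v_2], [v_3], [v_4]
  1-simplices (10): [v_0,v_1], [v_0,v_2], [v_0,v_3], [v_0,v_4], [v_1,v_2], [v_1,v_3], [v_1,v_4], [v_2,v_3], [v_2,v_4], [v_3,v_4]
  2-simplices (10): [v_0,v_1,v_2], [v_0,v_1,v_3], [v_0,v_1,v_4], [v_0,v_2,v_3], [v_0,v_2,v_4], [v_0,v_3,v_4], [v_1,v_2,v_3], [v_1,v_2,v_4], [v_1,v_3,v_4], [v_2,v_3,v_4]
  3-simplices (5): [v_0,v_1,v_2,v_3], [v_0,v_1,v_2,v_4], [v_0,v_1,v_3,v_4], [v_0,v_2,v_3,v_4], [v_1,v_2,v_3,v_4]

giving chain groups C_0 ≅ Z^5, C_1 ≅ Z^10, C_2 ≅ Z^10, C_3 ≅ Z^5.

The boundary map ∂_1: C_1 → C_0 maps an edge to its endpoints' difference, ∂[p,q] = q − p. For instance
  ∂[v_1,v_2] = [v_2] − [v_1].
The resulting 5×10 matrix has rank 4, and its Smith normal form has invariant factors (1,1,1,1).

∂_2: C_2 → C_1 maps a triangle to the signed sum of its edges. For instance
  ∂[v_0,v_2,v_4] = [v_2,v_4] − [v_0,v_4] + [v_0,v_2],
  ∂[v_0,v_1,v_3] = [v_1,v_3] − [v_0,v_3] + [v_0,v_1].
The resulting 10×10 matrix has rank 6, and its Smith normal form has invariant factors (1,1,1,1,1,1).

Boundary ∂_3: C_3 → C_2 sends each 3-simplex σ to the alternating sum Σ_i (−1)^i (σ with its i-th vertex removed). For instance
  ∂[v_1,v_2,v_3,v_4] = [v_2,v_3,v_4] − [v_1,v_3,v_4] + [v_1,v_2,v_4] − [v_1,v_2,v_3],
  ∂[v_0,v_1,v_3,v_4] = [v_1,v_3,v_4] − [v_0,v_3,v_4] + [v_0,v_1,v_4] − [v_0,v_1,v_3].
The 10×5 boundary matrix has rank 4 and Smith normal form diag(1,1,1,1).

Computing H_k = (kernel of ∂_k) / (image of ∂_{k+1}):

  H_0: rank C_0 − rank ∂_1 = 5 − 4 = 1, and the invariant factors of ∂_1 are all 1, so H_0 ≅ Z.

H_0 = Z.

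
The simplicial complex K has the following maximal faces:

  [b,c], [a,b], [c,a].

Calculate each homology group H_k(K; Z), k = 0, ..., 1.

K has 3 vertices, 3 edges.
rank ∂_0 = 0, rank ∂_1 = 2 ⇒ b_0 = 3 − 0 − 2 = 1; all invariant factors of ∂_1 are 1 so no torsion. So H_0 = Z.
rank ∂_1 = 2, rank ∂_2 = 0 ⇒ b_1 = 3 − 2 − 0 = 1. So H_1 = Z.

H_0 = Z,  H_1 = Z.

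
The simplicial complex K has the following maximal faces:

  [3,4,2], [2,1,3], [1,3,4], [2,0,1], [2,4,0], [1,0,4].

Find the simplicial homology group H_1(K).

H_1 = 0.

We work with the vertex ordering 0 < 1 < 2 < 3 < 4. The simplices of K, each written with vertices in increasing order, are:

  0-simplices (5): [0], [1], [2], [3], [4]
  1-simplices (9): [0,1], [0,2], [0,4], [1,2], [1,3], [1,4], [2,3], [2,4], [3,4]
  2-simplices (6): [0,1,2], [0,1,4], [0,2,4], [1,2,3], [1,3,4], [2,3,4]

giving chain groups C_0 ≅ Z^5, C_1 ≅ Z^9, C_2 ≅ Z^6.

The boundary map ∂_1: C_1 → C_0 is given by ∂[p,q] = [q] − [p]. For instance
  ∂[2,4] = [4] − [2].
The resulting 5×9 matrix has rank 4, and its Smith normal form has invariant factors (1,1,1,1).

Boundary ∂_2: C_2 → C_1 sends each 2-simplex [p,q,r] to [q,r] − [p,r] + [p,q]. For instance
  ∂[1,3,4] = [3,4] − [1,4] + [1,3],
  ∂[1,2,3] = [2,3] − [1,3] + [1,2].
As a 9×6 matrix over Z this has rank 5, with invariant factors (1,1,1,1,1).

From H_k ≅ ker(∂_k) / im(∂_{k+1}) we obtain:

  H_1: rank ker ∂_1 − rank ∂_2 = (9 − 4) − 5 = 0, and the invariant factors of ∂_2 are all 1, so H_1 = 0.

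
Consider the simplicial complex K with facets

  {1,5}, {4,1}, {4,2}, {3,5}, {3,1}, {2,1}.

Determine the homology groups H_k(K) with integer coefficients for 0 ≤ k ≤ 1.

We work with the vertex ordering 1 < 2 < 3 < 4 < 5. The simplices of K, each written with vertices in increasing order, are:

  0-simplices (5): [1], [2], [3], [4], [5]
  1-simplices (6): [1,2], [1,3], [1,4], [1,5], [2,4], [3,5]

so the chain groups are C_0 ≅ Z^5, C_1 ≅ Z^6.

Boundary ∂_1: C_1 → C_0 maps an edge to its endpoints' difference, ∂[p,q] = q − p.
The resulting 5×6 matrix has rank 4, and its Smith normal form has invariant factors (1,1,1,1).

Reading off H_k = ker ∂_k / im ∂_{k+1}:

  H_0: rank C_0 − rank ∂_1 = 5 − 4 = 1, and the invariant factors of ∂_1 are all 1, so H_0 = Z.
  H_1: rank ker ∂_1 − rank ∂_2 = (6 − 4) − 0 = 2, and there is no ∂_2, so H_1 = Z^2.

As a check, the Euler characteristic is 5 − 6 = -1, which agrees with 1 − 2 = -1.

H_0 ≅ Z,  H_1 ≅ Z^2.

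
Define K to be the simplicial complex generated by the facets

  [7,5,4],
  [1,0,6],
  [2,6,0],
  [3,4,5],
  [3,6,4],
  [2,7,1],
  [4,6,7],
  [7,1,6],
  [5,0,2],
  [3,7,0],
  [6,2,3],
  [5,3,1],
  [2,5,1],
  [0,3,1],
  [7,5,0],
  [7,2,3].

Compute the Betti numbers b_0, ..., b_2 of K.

Fix the vertex order 0 < 1 < 2 < 3 < 4 < 5 < 6 < 7 and write every simplex with vertices in increasing order. Then dim K = 2 and the simplices of K are:

  0-simplices (8): [0], [1], [2], [3], [4], [5], [6], [7]
  1-simplices (24): (24 of them)
  2-simplices (16): [0,1,3], [0,1,6], [0,2,5], [0,2,6], [0,3,7], [0,5,7], [1,2,5], [1,2,7], [1,3,5], [1,6,7], [2,3,6], [2,3,7], [3,4,5], [3,4,6], [4,5,7], [4,6,7]

so the chain groups are C_0 ≅ Z^8, C_1 ≅ Z^24, C_2 ≅ Z^16.

Boundary ∂_1: C_1 → C_0 maps an edge to its endpoints' difference, ∂[p,q] = q − p. For instance
  ∂[0,1] = [1] − [0].
The resulting 8×24 matrix has rank 7, and its Smith normal form has invariant factors (1,1,1,1,1,1,1).

Boundary ∂_2: C_2 → C_1 sends each 2-simplex [p,q,r] to [q,r] − [p,r] + [p,q]. For instance
  ∂[0,5,7] = [5,7] − [0,7] + [0,5],
  ∂[2,3,7] = [3,7] − [2,7] + [2,3].
The resulting 24×16 matrix has rank 15, and its Smith normal form has invariant factors (1,1,1,1,1,1,1,1,1,1,1,1,1,1,1).

Now H_k = ker ∂_k / im ∂_{k+1}, so:

  H_0: rank C_0 − rank ∂_1 = 8 − 7 = 1, and the invariant factors of ∂_1 are all 1, so H_0 ≅ Z.
  H_1: rank ker ∂_1 − rank ∂_2 = (24 − 7) − 15 = 2, and the invariant factors of ∂_2 are all 1, so H_1 ≅ Z^2.
  H_2: rank ker ∂_2 − rank ∂_3 = (16 − 15) − 0 = 1, and there is no ∂_3, so H_2 ≅ Z.

Hence the Betti numbers are b_0 = 1, b_1 = 2, b_2 = 1.

b_0 = 1, b_1 = 2, b_2 = 1.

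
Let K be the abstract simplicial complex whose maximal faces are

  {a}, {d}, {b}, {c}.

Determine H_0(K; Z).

H_0 ≅ Z^4.

K has 4 vertices.
rank ∂_0 = 0, rank ∂_1 = 0 ⇒ b_0 = 4 − 0 − 0 = 4. So H_0 ≅ Z^4.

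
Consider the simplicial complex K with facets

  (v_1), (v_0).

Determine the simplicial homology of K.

We work with the vertex ordering v_0 < v_1. The simplices of K, each written with vertices in increasing order, are:

  0-simplices (2): [v_0], [v_1]

so the chain groups are C_0 ≅ Z^2.

Reading off H_k = ker ∂_k / im ∂_{k+1}:

  H_0: rank C_0 − rank ∂_1 = 2 − 0 = 2, and there is no ∂_1, so H_0 ≅ Z^2.

H_0 = Z^2.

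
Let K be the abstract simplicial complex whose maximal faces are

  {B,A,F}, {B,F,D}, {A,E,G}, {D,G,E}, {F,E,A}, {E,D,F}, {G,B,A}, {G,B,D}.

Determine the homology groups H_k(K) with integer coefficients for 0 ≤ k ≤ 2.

H_0 ≅ Z,  H_1 = 0,  H_2 ≅ Z.

We work with the vertex ordering A < B < D < E < F < G. The simplices of K, each written with vertices in increasing order, are:

  0-simplices (6): A, B, D, E, F, G
  1-simplices (12): AB, AE, AF, AG, BD, BF, BG, DE, DF, DG, EF, EG
  2-simplices (8): ABF, ABG, AEF, AEG, BDF, BDG, DEF, DEG

giving chain groups C_0 ≅ Z^6, C_1 ≅ Z^12, C_2 ≅ Z^8.

The boundary map ∂_1: C_1 → C_0 sends each edge [p,q] (with p < q) to q − p. For instance
  ∂AG = G − A.
The 6×12 boundary matrix has rank 5 and Smith normal form diag(1,1,1,1,1).

Boundary ∂_2: C_2 → C_1 acts by ∂[p,q,r] = [q,r] − [p,r] + [p,q]. For instance
  ∂BDG = DG − BG + BD,
  ∂ABF = BF − AF + AB.
As a 12×8 matrix over Z this has rank 7, with invariant factors (1,1,1,1,1,1,1).

Now H_k = ker ∂_k / im ∂_{k+1}, so:

  H_0: rank C_0 − rank ∂_1 = 6 − 5 = 1, and the invariant factors of ∂_1 are all 1, so H_0 ≅ Z.
  H_1: rank ker ∂_1 − rank ∂_2 = (12 − 5) − 7 = 0, and the invariant factors of ∂_2 are all 1, so H_1 ≅ 0.
  H_2: rank ker ∂_2 − rank ∂_3 = (8 − 7) − 0 = 1, and there is no ∂_3, so H_2 ≅ Z.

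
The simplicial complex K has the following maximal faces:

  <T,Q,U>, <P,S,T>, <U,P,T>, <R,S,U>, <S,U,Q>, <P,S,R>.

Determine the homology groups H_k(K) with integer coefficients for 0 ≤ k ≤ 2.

H_0 ≅ Z,  H_1 ≅ Z,  H_2 = 0.

K has 6 vertices, 12 edges, 6 triangles.
rank ∂_0 = 0, rank ∂_1 = 5 ⇒ b_0 = 6 − 0 − 5 = 1; all invariant factors of ∂_1 are 1 so no torsion. So H_0 ≅ Z.
rank ∂_1 = 5, rank ∂_2 = 6 ⇒ b_1 = 12 − 5 − 6 = 1; all invariant factors of ∂_2 are 1 so no torsion. So H_1 ≅ Z.
rank ∂_2 = 6, rank ∂_3 = 0 ⇒ b_2 = 6 − 6 − 0 = 0. So H_2 ≅ 0.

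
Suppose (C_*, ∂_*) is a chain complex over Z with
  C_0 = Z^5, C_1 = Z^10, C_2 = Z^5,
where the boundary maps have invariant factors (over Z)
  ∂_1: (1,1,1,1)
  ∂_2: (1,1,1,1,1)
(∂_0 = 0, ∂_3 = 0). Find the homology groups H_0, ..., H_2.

H_0 ≅ Z,  H_1 ≅ Z,  H_2 = 0.

H_0: b_0 = 5 − 0 − 4 = 1; torsion from ∂_1 factors > 1: none. So H_0 ≅ Z.
H_1: b_1 = 10 − 4 − 5 = 1; torsion from ∂_2 factors > 1: none. So H_1 ≅ Z.
H_2: b_2 = 5 − 5 − 0 = 0; torsion from ∂_3 factors > 1: none. So H_2 ≅ 0.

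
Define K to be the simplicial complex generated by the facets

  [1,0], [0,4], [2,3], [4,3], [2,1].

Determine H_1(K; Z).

H_1 ≅ Z.

We work with the vertex ordering 0 < 1 < 2 < 3 < 4. The simplices of K, each written with vertices in increasing order, are:

  0-simplices (5): [0], [1], [2], [3], [4]
  1-simplices (5): [0,1], [0,4], [1,2], [2,3], [3,4]

giving chain groups C_0 ≅ Z^5, C_1 ≅ Z^5.

Boundary ∂_1: C_1 → C_0 is given by ∂[p,q] = [q] − [p].
This gives a 5×5 integer matrix of rank 4; reducing to Smith normal form yields diagonal entries (1,1,1,1).

From H_k ≅ ker(∂_k) / im(∂_{k+1}) we obtain:

  H_1: rank ker ∂_1 − rank ∂_2 = (5 − 4) − 0 = 1, and there is no ∂_2, so H_1 = Z.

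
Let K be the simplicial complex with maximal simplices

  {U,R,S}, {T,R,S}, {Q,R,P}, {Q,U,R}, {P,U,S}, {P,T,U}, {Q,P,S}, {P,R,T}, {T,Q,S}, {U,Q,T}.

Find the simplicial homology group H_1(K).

H_1 = Z/2.

Fix the vertex order P < Q < R < S < T < U and write every simplex with vertices in increasing order. Then dim K = 2 and the simplices of K are:

  0-simplices (6): P, Q, R, S, T, U
  1-simplices (15): PQ, PR, PS, PT, PU, QR, QS, QT, QU, RS, RT, RU, ST, SU, TU
  2-simplices (10): PQR, PQS, PRT, PSU, PTU, QRU, QST, QTU, RST, RSU

so the chain groups are C_0 ≅ Z^6, C_1 ≅ Z^15, C_2 ≅ Z^10.

The boundary map ∂_1: C_1 → C_0 is given by ∂[p,q] = [q] − [p]. For instance
  ∂QR = R − Q.
The resulting 6×15 matrix has rank 5, and its Smith normal form has invariant factors (1,1,1,1,1).

∂_2: C_2 → C_1 maps a triangle to the signed sum of its edges. For instance
  ∂RSU = SU − RU + RS,
  ∂PSU = SU − PU + PS.
This gives a 15×10 integer matrix of rank 10; reducing to Smith normal form yields diagonal entries (1,1,1,1,1,1,1,1,1,2).

From H_k ≅ ker(∂_k) / im(∂_{k+1}) we obtain:

  H_1: rank ker ∂_1 − rank ∂_2 = (15 − 5) − 10 = 0, and ∂_2 has invariant factor 2 > 1, so H_1 = Z/2.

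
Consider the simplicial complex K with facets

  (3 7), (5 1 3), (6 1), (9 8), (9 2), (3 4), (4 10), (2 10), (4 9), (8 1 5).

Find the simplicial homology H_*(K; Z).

Order the vertices as 1 < 2 < 3 < 4 < 5 < 6 < 7 < 8 < 9 < 10. Listing each simplex with vertices in this order, K has dimension 2 with simplices:

  0-simplices (10): [1], [2], [3], [4], [5], [6], [7], [8], [9], [10]
  1-simplices (13): [1,3], [1,5], [1,6], [1,8], [2,9], [2,10], [3,4], [3,5], [3,7], [4,9], [4,10], [5,8], [8,9]
  2-simplices (2): [1,3,5], [1,5,8]

so the chain groups are C_0 ≅ Z^10, C_1 ≅ Z^13, C_2 ≅ Z^2.

∂_1: C_1 → C_0 maps an edge to its endpoints' difference, ∂[p,q] = q − p. For instance
  ∂[1,6] = [6] − [1].
The 10×13 boundary matrix has rank 9 and Smith normal form diag(1,1,1,1,1,1,1,1,1).

∂_2: C_2 → C_1 acts by ∂[p,q,r] = [q,r] − [p,r] + [p,q]. For instance
  ∂[1,5,8] = [5,8] − [1,8] + [1,5],
  ∂[1,3,5] = [3,5] − [1,5] + [1,3].
The 13×2 boundary matrix has rank 2 and Smith normal form diag(1,1).

Now H_k = ker ∂_k / im ∂_{k+1}, so:

  H_0: rank C_0 − rank ∂_1 = 10 − 9 = 1, and the invariant factors of ∂_1 are all 1, so H_0 ≅ Z.
  H_1: rank ker ∂_1 − rank ∂_2 = (13 − 9) − 2 = 2, and the invariant factors of ∂_2 are all 1, so H_1 ≅ Z^2.
  H_2: rank ker ∂_2 − rank ∂_3 = (2 − 2) − 0 = 0, and there is no ∂_3, so H_2 ≅ 0.

H_0 ≅ Z,  H_1 ≅ Z^2,  H_2 = 0.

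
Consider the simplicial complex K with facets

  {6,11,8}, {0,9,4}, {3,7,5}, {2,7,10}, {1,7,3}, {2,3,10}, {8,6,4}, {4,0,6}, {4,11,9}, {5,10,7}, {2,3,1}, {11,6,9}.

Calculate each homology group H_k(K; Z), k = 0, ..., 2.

H_0 ≅ Z^2,  H_1 ≅ Z^2,  H_2 = 0.

Order the vertices as 0 < 1 < 2 < 3 < 4 < 5 < 6 < 7 < 8 < 9 < 10 < 11. Listing each simplex with vertices in this order, K has dimension 2 with simplices:

  0-simplices (12): [0], [1], [2], [3], [4], [5], [6], [7], [8], [9], [10], [11]
  1-simplices (24): (24 of them)
  2-simplices (12): [0,4,6], [0,4,9], [1,2,3], [1,3,7], [2,3,10], [2,7,10], [3,5,7], [4,6,8], [4,9,11], [5,7,10], [6,8,11], [6,9,11]

giving chain groups C_0 ≅ Z^12, C_1 ≅ Z^24, C_2 ≅ Z^12.

The boundary map ∂_1: C_1 → C_0 maps an edge to its endpoints' difference, ∂[p,q] = q − p. For instance
  ∂[2,3] = [3] − [2].
The 12×24 boundary matrix has rank 10 and Smith normal form diag(1,1,1,1,1,1,1,1,1,1).

Boundary ∂_2: C_2 → C_1 sends each 2-simplex [p,q,r] to [q,r] − [p,r] + [p,q]. For instance
  ∂[0,4,9] = [4,9] − [0,9] + [0,4],
  ∂[6,8,11] = [8,11] − [6,11] + [6,8].
The resulting 24×12 matrix has rank 12, and its Smith normal form has invariant factors (1,1,1,1,1,1,1,1,1,1,1,1).

From H_k ≅ ker(∂_k) / im(∂_{k+1}) we obtain:

  H_0: rank C_0 − rank ∂_1 = 12 − 10 = 2, and the invariant factors of ∂_1 are all 1, so H_0 = Z^2.
  H_1: rank ker ∂_1 − rank ∂_2 = (24 − 10) − 12 = 2, and the invariant factors of ∂_2 are all 1, so H_1 = Z^2.
  H_2: rank ker ∂_2 − rank ∂_3 = (12 − 12) − 0 = 0, and there is no ∂_3, so H_2 = 0.

(K is a triangulation of the disjoint union of the cylinder S^1 x I and the cylinder S^1 x I.)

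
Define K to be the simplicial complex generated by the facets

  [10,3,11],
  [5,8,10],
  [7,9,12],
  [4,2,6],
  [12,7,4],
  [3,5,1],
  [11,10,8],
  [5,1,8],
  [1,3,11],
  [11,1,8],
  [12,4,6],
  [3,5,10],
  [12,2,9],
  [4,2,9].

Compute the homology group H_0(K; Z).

Order the vertices as 1 < 2 < 3 < 4 < 5 < 6 < 7 < 8 < 9 < 10 < 11 < 12. Listing each simplex with vertices in this order, K has dimension 2 with simplices:

  0-simplices (12): [1], [2], [3], [4], [5], [6], [7], [8], [9], [10], [11], [12]
  1-simplices (24): (24 of them)
  2-simplices (14): [1,3,5], [1,3,11], [1,5,8], [1,8,11], [2,4,6], [2,4,9], [2,9,12], [3,5,10], [3,10,11], [4,6,12], [4,7,12], [5,8,10], [7,9,12], [8,10,11]

giving chain groups C_0 ≅ Z^12, C_1 ≅ Z^24, C_2 ≅ Z^14.

Boundary ∂_1: C_1 → C_0 is given by ∂[p,q] = [q] − [p]. For instance
  ∂[3,5] = [5] − [3].
The 12×24 boundary matrix has rank 10 and Smith normal form diag(1,1,1,1,1,1,1,1,1,1).

Boundary ∂_2: C_2 → C_1 acts by ∂[p,q,r] = [q,r] − [p,r] + [p,q]. For instance
  ∂[3,5,10] = [5,10] − [3,10] + [3,5],
  ∂[5,8,10] = [8,10] − [5,10] + [5,8].
The 24×14 boundary matrix has rank 13 and Smith normal form diag(1,1,1,1,1,1,1,1,1,1,1,1,1).

Reading off H_k = ker ∂_k / im ∂_{k+1}:

  H_0: rank C_0 − rank ∂_1 = 12 − 10 = 2, and the invariant factors of ∂_1 are all 1, so H_0 = Z^2.

(K is a triangulation of the disjoint union of the 2-sphere S^2 and the cylinder S^1 x I.)

H_0 ≅ Z^2.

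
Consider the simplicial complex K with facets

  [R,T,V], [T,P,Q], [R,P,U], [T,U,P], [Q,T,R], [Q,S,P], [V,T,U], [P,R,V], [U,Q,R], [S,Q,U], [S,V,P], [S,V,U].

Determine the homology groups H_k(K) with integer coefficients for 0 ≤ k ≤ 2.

H_0 ≅ Z,  H_1 ≅ Z/2Z,  H_2 = 0.

We work with the vertex ordering P < Q < R < S < T < U < V. The simplices of K, each written with vertices in increasing order, are:

  0-simplices (7): P, Q, R, S, T, U, V
  1-simplices (18): PQ, PR, PS, PT, PU, PV, QR, QS, QT, QU, RT, RU, RV, SU, SV, TU, TV, UV
  2-simplices (12): PQS, PQT, PRU, PRV, PSV, PTU, QRT, QRU, QSU, RTV, SUV, TUV

Hence C_0 ≅ Z^7, C_1 ≅ Z^18, C_2 ≅ Z^12.

∂_1: C_1 → C_0 sends each edge [p,q] (with p < q) to q − p.
The 7×18 boundary matrix has rank 6 and Smith normal form diag(1,1,1,1,1,1).

The boundary map ∂_2: C_2 → C_1 maps a triangle to the signed sum of its edges. For instance
  ∂QRU = RU − QU + QR,
  ∂PRU = RU − PU + PR.
This gives a 18×12 integer matrix of rank 12; reducing to Smith normal form yields diagonal entries (1,1,1,1,1,1,1,1,1,1,1,2).

Reading off H_k = ker ∂_k / im ∂_{k+1}:

  H_0: rank C_0 − rank ∂_1 = 7 − 6 = 1, and the invariant factors of ∂_1 are all 1, so H_0 = Z.
  H_1: rank ker ∂_1 − rank ∂_2 = (18 − 6) − 12 = 0, and ∂_2 has invariant factor 2 > 1, so H_1 = Z/2Z.
  H_2: rank ker ∂_2 − rank ∂_3 = (12 − 12) − 0 = 0, and there is no ∂_3, so H_2 = 0.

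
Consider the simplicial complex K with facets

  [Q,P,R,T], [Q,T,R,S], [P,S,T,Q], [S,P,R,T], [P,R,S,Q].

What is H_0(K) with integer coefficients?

We work with the vertex ordering P < Q < R < S < T. The simplices of K, each written with vertices in increasing order, are:

  0-simplices (5): P, Q, R, S, T
  1-simplices (10): PQ, PR, PS, PT, QR, QS, QT, RS, RT, ST
  2-simplices (10): PQR, PQS, PQT, PRS, PRT, PST, QRS, QRT, QST, RST
  3-simplices (5): PQRS, PQRT, PQST, PRST, QRST

so the chain groups are C_0 ≅ Z^5, C_1 ≅ Z^10, C_2 ≅ Z^10, C_3 ≅ Z^5.

The boundary map ∂_1: C_1 → C_0 is given by ∂[p,q] = [q] − [p].
As a 5×10 matrix over Z this has rank 4, with invariant factors (1,1,1,1).

The boundary map ∂_2: C_2 → C_1 sends each 2-simplex [p,q,r] to [q,r] − [p,r] + [p,q]. For instance
  ∂PQS = QS − PS + PQ,
  ∂QST = ST − QT + QS.
As a 10×10 matrix over Z this has rank 6, with invariant factors (1,1,1,1,1,1).

∂_3: C_3 → C_2 sends each 3-simplex σ to the alternating sum Σ_i (−1)^i (σ with its i-th vertex removed). For instance
  ∂PQRS = QRS − PRS + PQS − PQR,
  ∂QRST = RST − QST + QRT − QRS.
This gives a 10×5 integer matrix of rank 4; reducing to Smith normal form yields diagonal entries (1,1,1,1).

From H_k ≅ ker(∂_k) / im(∂_{k+1}) we obtain:

  H_0: rank C_0 − rank ∂_1 = 5 − 4 = 1, and the invariant factors of ∂_1 are all 1, so H_0 = Z.

H_0 ≅ Z.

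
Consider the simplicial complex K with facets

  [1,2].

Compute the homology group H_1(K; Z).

Fix the vertex order 1 < 2 and write every simplex with vertices in increasing order. Then dim K = 1 and the simplices of K are:

  0-simplices (2): [1], [2]
  1-simplices (1): [1,2]

giving chain groups C_0 ≅ Z^2, C_1 ≅ Z^1.

∂_1: C_1 → C_0 maps an edge to its endpoints' difference, ∂[p,q] = q − p.
The resulting 2×1 matrix has rank 1, and its Smith normal form has invariant factors (1).

Reading off H_k = ker ∂_k / im ∂_{k+1}:

  H_1: rank ker ∂_1 − rank ∂_2 = (1 − 1) − 0 = 0, and there is no ∂_2, so H_1 = 0.

H_1 = 0.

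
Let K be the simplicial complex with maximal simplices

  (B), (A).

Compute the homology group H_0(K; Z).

We work with the vertex ordering A < B. The simplices of K, each written with vertices in increasing order, are:

  0-simplices (2): A, B

giving chain groups C_0 ≅ Z^2.

Reading off H_k = ker ∂_k / im ∂_{k+1}:

  H_0: rank C_0 − rank ∂_1 = 2 − 0 = 2, and there is no ∂_1, so H_0 ≅ Z^2.

H_0 = Z^2.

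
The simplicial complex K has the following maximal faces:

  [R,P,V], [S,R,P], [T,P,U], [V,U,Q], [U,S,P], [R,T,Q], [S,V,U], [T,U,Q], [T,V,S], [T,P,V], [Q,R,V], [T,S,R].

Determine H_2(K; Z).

Take the total order P < Q < R < S < T < U < V on the vertex set. Then K (dimension 2) consists of the simplices:

  0-simplices (7): P, Q, R, S, T, U, V
  1-simplices (18): PR, PS, PT, PU, PV, QR, QT, QU, QV, RS, RT, RV, ST, SU, SV, TU, TV, UV
  2-simplices (12): PRS, PRV, PSU, PTU, PTV, QRT, QRV, QTU, QUV, RST, STV, SUV

Hence C_0 ≅ Z^7, C_1 ≅ Z^18, C_2 ≅ Z^12.

∂_1: C_1 → C_0 is given by ∂[p,q] = [q] − [p].
As a 7×18 matrix over Z this has rank 6, with invariant factors (1,1,1,1,1,1).

Boundary ∂_2: C_2 → C_1 sends each 2-simplex [p,q,r] to [q,r] − [p,r] + [p,q]. For instance
  ∂SUV = UV − SV + SU,
  ∂PTU = TU − PU + PT.
The 18×12 boundary matrix has rank 12 and Smith normal form diag(1,1,1,1,1,1,1,1,1,1,1,2).

From H_k ≅ ker(∂_k) / im(∂_{k+1}) we obtain:

  H_2: rank ker ∂_2 − rank ∂_3 = (12 − 12) − 0 = 0, and there is no ∂_3, so H_2 = 0.

(K is a triangulation of the real projective plane RP^2.)

H_2 ≅ 0.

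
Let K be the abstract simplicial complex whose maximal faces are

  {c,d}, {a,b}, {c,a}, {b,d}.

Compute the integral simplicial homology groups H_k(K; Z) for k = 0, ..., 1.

H_0 = Z,  H_1 = Z.

We work with the vertex ordering a < b < c < d. The simplices of K, each written with vertices in increasing order, are:

  0-simplices (4): a, b, c, d
  1-simplices (4): ab, ac, bd, cd

so the chain groups are C_0 ≅ Z^4, C_1 ≅ Z^4.

The boundary map ∂_1: C_1 → C_0 maps an edge to its endpoints' difference, ∂[p,q] = q − p.
The resulting 4×4 matrix has rank 3, and its Smith normal form has invariant factors (1,1,1).

Computing H_k = (kernel of ∂_k) / (image of ∂_{k+1}):

  H_0: rank C_0 − rank ∂_1 = 4 − 3 = 1, and the invariant factors of ∂_1 are all 1, so H_0 = Z.
  H_1: rank ker ∂_1 − rank ∂_2 = (4 − 3) − 0 = 1, and there is no ∂_2, so H_1 = Z.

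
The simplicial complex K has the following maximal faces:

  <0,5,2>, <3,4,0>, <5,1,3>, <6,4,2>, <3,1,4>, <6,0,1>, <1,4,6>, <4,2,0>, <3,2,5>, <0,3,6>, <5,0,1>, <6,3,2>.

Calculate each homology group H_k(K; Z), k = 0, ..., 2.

K has 7 vertices, 18 edges, 12 triangles.
rank ∂_0 = 0, rank ∂_1 = 6 ⇒ b_0 = 7 − 0 − 6 = 1; all invariant factors of ∂_1 are 1 so no torsion. So H_0 ≅ Z.
rank ∂_1 = 6, rank ∂_2 = 12 ⇒ b_1 = 18 − 6 − 12 = 0; ∂_2 has invariant factor(s) [2] giving torsion. So H_1 ≅ Z/2.
rank ∂_2 = 12, rank ∂_3 = 0 ⇒ b_2 = 12 − 12 − 0 = 0. So H_2 ≅ 0.

H_0 ≅ Z,  H_1 ≅ Z/2,  H_2 = 0.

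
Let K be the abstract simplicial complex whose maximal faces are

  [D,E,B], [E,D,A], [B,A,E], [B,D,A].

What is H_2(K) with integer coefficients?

H_2 ≅ Z.

Fix the vertex order A < B < D < E and write every simplex with vertices in increasing order. Then dim K = 2 and the simplices of K are:

  0-simplices (4): A, B, D, E
  1-simplices (6): AB, AD, AE, BD, BE, DE
  2-simplices (4): ABD, ABE, ADE, BDE

giving chain groups C_0 ≅ Z^4, C_1 ≅ Z^6, C_2 ≅ Z^4.

∂_1: C_1 → C_0 maps an edge to its endpoints' difference, ∂[p,q] = q − p. For instance
  ∂AB = B − A.
The 4×6 boundary matrix has rank 3 and Smith normal form diag(1,1,1).

Boundary ∂_2: C_2 → C_1 acts by ∂[p,q,r] = [q,r] − [p,r] + [p,q]. For instance
  ∂BDE = DE − BE + BD,
  ∂ABE = BE − AE + AB.
This gives a 6×4 integer matrix of rank 3; reducing to Smith normal form yields diagonal entries (1,1,1).

Now H_k = ker ∂_k / im ∂_{k+1}, so:

  H_2: rank ker ∂_2 − rank ∂_3 = (4 − 3) − 0 = 1, and there is no ∂_3, so H_2 = Z.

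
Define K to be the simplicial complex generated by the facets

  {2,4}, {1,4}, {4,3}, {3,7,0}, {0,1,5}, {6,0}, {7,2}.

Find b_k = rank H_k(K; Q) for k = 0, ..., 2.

b_0 = 1, b_1 = 2, b_2 = 0.

Fix the vertex order 0 < 1 < 2 < 3 < 4 < 5 < 6 < 7 and write every simplex with vertices in increasing order. Then dim K = 2 and the simplices of K are:

  0-simplices (8): [0], [1], [2], [3], [4], [5], [6], [7]
  1-simplices (11): [0,1], [0,3], [0,5], [0,6], [0,7], [1,4], [1,5], [2,4], [2,7], [3,4], [3,7]
  2-simplices (2): [0,1,5], [0,3,7]

giving chain groups C_0 ≅ Z^8, C_1 ≅ Z^11, C_2 ≅ Z^2.

∂_1: C_1 → C_0 sends each edge [p,q] (with p < q) to q − p. For instance
  ∂[2,7] = [7] − [2].
This gives a 8×11 integer matrix of rank 7; reducing to Smith normal form yields diagonal entries (1,1,1,1,1,1,1).

The boundary map ∂_2: C_2 → C_1 acts by ∂[p,q,r] = [q,r] − [p,r] + [p,q]. For instance
  ∂[0,1,5] = [1,5] − [0,5] + [0,1],
  ∂[0,3,7] = [3,7] − [0,7] + [0,3].
As a 11×2 matrix over Z this has rank 2, with invariant factors (1,1).

From H_k ≅ ker(∂_k) / im(∂_{k+1}) we obtain:

  H_0: rank C_0 − rank ∂_1 = 8 − 7 = 1, and the invariant factors of ∂_1 are all 1, so H_0 ≅ Z.
  H_1: rank ker ∂_1 − rank ∂_2 = (11 − 7) − 2 = 2, and the invariant factors of ∂_2 are all 1, so H_1 ≅ Z^2.
  H_2: rank ker ∂_2 − rank ∂_3 = (2 − 2) − 0 = 0, and there is no ∂_3, so H_2 ≅ 0.

Hence the Betti numbers are b_0 = 1, b_1 = 2, b_2 = 0.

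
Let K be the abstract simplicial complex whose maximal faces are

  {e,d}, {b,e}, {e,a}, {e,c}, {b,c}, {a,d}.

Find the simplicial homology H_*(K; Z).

H_0 ≅ Z,  H_1 ≅ Z^2.

Order the vertices as a < b < c < d < e. Listing each simplex with vertices in this order, K has dimension 1 with simplices:

  0-simplices (5): a, b, c, d, e
  1-simplices (6): ad, ae, bc, be, ce, de

giving chain groups C_0 ≅ Z^5, C_1 ≅ Z^6.

Boundary ∂_1: C_1 → C_0 sends each edge [p,q] (with p < q) to q − p.
As a 5×6 matrix over Z this has rank 4, with invariant factors (1,1,1,1).

Reading off H_k = ker ∂_k / im ∂_{k+1}:

  H_0: rank C_0 − rank ∂_1 = 5 − 4 = 1, and the invariant factors of ∂_1 are all 1, so H_0 = Z.
  H_1: rank ker ∂_1 − rank ∂_2 = (6 − 4) − 0 = 2, and there is no ∂_2, so H_1 = Z^2.

As a check, the Euler characteristic is 5 − 6 = -1, which agrees with 1 − 2 = -1.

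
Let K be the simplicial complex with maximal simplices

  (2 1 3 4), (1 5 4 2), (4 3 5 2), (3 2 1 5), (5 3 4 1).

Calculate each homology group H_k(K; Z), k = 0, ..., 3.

Fix the vertex order 1 < 2 < 3 < 4 < 5 and write every simplex with vertices in increasing order. Then dim K = 3 and the simplices of K are:

  0-simplices (5): [1], [2], [3], [4], [5]
  1-simplices (10): [1,2], [1,3], [1,4], [1,5], [2,3], [2,4], [2,5], [3,4], [3,5], [4,5]
  2-simplices (10): [1,2,3], [1,2,4], [1,2,5], [1,3,4], [1,3,5], [1,4,5], [2,3,4], [2,3,5], [2,4,5], [3,4,5]
  3-simplices (5): [1,2,3,4], [1,2,3,5], [1,2,4,5], [1,3,4,5], [2,3,4,5]

Hence C_0 ≅ Z^5, C_1 ≅ Z^10, C_2 ≅ Z^10, C_3 ≅ Z^5.

The boundary map ∂_1: C_1 → C_0 is given by ∂[p,q] = [q] − [p].
This gives a 5×10 integer matrix of rank 4; reducing to Smith normal form yields diagonal entries (1,1,1,1).

Boundary ∂_2: C_2 → C_1 acts by ∂[p,q,r] = [q,r] − [p,r] + [p,q]. For instance
  ∂[3,4,5] = [4,5] − [3,5] + [3,4],
  ∂[1,3,4] = [3,4] − [1,4] + [1,3].
The resulting 10×10 matrix has rank 6, and its Smith normal form has invariant factors (1,1,1,1,1,1).

The boundary map ∂_3: C_3 → C_2 sends each 3-simplex σ to the alternating sum Σ_i (−1)^i (σ with its i-th vertex removed). For instance
  ∂[1,2,3,4] = [2,3,4] − [1,3,4] + [1,2,4] − [1,2,3],
  ∂[1,3,4,5] = [3,4,5] − [1,4,5] + [1,3,5] − [1,3,4].
The resulting 10×5 matrix has rank 4, and its Smith normal form has invariant factors (1,1,1,1).

From H_k ≅ ker(∂_k) / im(∂_{k+1}) we obtain:

  H_0: rank C_0 − rank ∂_1 = 5 − 4 = 1, and the invariant factors of ∂_1 are all 1, so H_0 = Z.
  H_1: rank ker ∂_1 − rank ∂_2 = (10 − 4) − 6 = 0, and the invariant factors of ∂_2 are all 1, so H_1 = 0.
  H_2: rank ker ∂_2 − rank ∂_3 = (10 − 6) − 4 = 0, and the invariant factors of ∂_3 are all 1, so H_2 = 0.
  H_3: rank ker ∂_3 − rank ∂_4 = (5 − 4) − 0 = 1, and there is no ∂_4, so H_3 = Z.

As a check, the Euler characteristic is 5 − 10 + 10 − 5 = 0, which agrees with 1 − 0 + 0 − 1 = 0.
(K is a triangulation of the 3-sphere S^3.)

H_0 ≅ Z,  H_1 = 0,  H_2 = 0,  H_3 ≅ Z.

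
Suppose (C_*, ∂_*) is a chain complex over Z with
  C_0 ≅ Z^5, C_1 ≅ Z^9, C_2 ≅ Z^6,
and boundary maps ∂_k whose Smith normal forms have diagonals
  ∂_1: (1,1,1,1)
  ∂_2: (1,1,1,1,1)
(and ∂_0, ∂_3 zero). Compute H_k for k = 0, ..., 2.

H_0 = Z,  H_1 = 0,  H_2 = Z.

H_0: b_0 = 5 − 0 − 4 = 1; torsion from ∂_1 factors > 1: none. So H_0 = Z.
H_1: b_1 = 9 − 4 − 5 = 0; torsion from ∂_2 factors > 1: none. So H_1 = 0.
H_2: b_2 = 6 − 5 − 0 = 1; torsion from ∂_3 factors > 1: none. So H_2 = Z.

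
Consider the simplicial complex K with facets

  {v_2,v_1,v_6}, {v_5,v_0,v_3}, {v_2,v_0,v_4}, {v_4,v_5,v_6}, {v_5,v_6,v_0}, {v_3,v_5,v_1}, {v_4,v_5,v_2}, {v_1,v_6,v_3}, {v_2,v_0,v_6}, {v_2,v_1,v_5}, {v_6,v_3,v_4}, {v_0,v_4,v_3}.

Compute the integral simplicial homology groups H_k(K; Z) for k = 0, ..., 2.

H_0 = Z,  H_1 = Z/2Z,  H_2 = 0.

K has 7 vertices, 18 edges, 12 triangles.
rank ∂_0 = 0, rank ∂_1 = 6 ⇒ b_0 = 7 − 0 − 6 = 1; all invariant factors of ∂_1 are 1 so no torsion. So H_0 = Z.
rank ∂_1 = 6, rank ∂_2 = 12 ⇒ b_1 = 18 − 6 − 12 = 0; ∂_2 has invariant factor(s) [2] giving torsion. So H_1 = Z/2Z.
rank ∂_2 = 12, rank ∂_3 = 0 ⇒ b_2 = 12 − 12 − 0 = 0. So H_2 = 0.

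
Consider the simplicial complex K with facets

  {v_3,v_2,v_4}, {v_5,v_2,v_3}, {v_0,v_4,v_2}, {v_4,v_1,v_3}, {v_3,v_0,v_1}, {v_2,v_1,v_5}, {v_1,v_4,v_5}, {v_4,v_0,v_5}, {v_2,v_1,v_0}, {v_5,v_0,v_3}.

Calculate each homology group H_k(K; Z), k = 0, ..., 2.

H_0 = Z,  H_1 = Z/2,  H_2 = 0.

Order the vertices as v_0 < v_1 < v_2 < v_3 < v_4 < v_5. Listing each simplex with vertices in this order, K has dimension 2 with simplices:

  0-simplices (6): [v_0], [v_1], [v_2], [v_3], [v_4], [v_5]
  1-simplices (15): (15 of them)
  2-simplices (10): [v_0,v_1,v_2], [v_0,v_1,v_3], [v_0,v_2,v_4], [v_0,v_3,v_5], [v_0,v_4,v_5], [v_1,v_2,v_5], [v_1,v_3,v_4], [v_1,v_4,v_5], [v_2,v_3,v_4], [v_2,v_3,v_5]

giving chain groups C_0 ≅ Z^6, C_1 ≅ Z^15, C_2 ≅ Z^10.

∂_1: C_1 → C_0 sends each edge [p,q] (with p < q) to q − p.
The resulting 6×15 matrix has rank 5, and its Smith normal form has invariant factors (1,1,1,1,1).

∂_2: C_2 → C_1 maps a triangle to the signed sum of its edges. For instance
  ∂[v_2,v_3,v_5] = [v_3,v_5] − [v_2,v_5] + [v_2,v_3],
  ∂[v_0,v_3,v_5] = [v_3,v_5] − [v_0,v_5] + [v_0,v_3].
The resulting 15×10 matrix has rank 10, and its Smith normal form has invariant factors (1,1,1,1,1,1,1,1,1,2).

Now H_k = ker ∂_k / im ∂_{k+1}, so:

  H_0: rank C_0 − rank ∂_1 = 6 − 5 = 1, and the invariant factors of ∂_1 are all 1, so H_0 = Z.
  H_1: rank ker ∂_1 − rank ∂_2 = (15 − 5) − 10 = 0, and ∂_2 has invariant factor 2 > 1, so H_1 = Z/2.
  H_2: rank ker ∂_2 − rank ∂_3 = (10 − 10) − 0 = 0, and there is no ∂_3, so H_2 = 0.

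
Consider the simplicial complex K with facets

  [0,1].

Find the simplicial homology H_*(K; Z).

H_0 ≅ Z,  H_1 = 0.

Take the total order 0 < 1 on the vertex set. Then K (dimension 1) consists of the simplices:

  0-simplices (2): [0], [1]
  1-simplices (1): [0,1]

giving chain groups C_0 ≅ Z^2, C_1 ≅ Z^1.

∂_1: C_1 → C_0 is given by ∂[p,q] = [q] − [p].
As a 2×1 matrix over Z this has rank 1, with invariant factors (1).

Reading off H_k = ker ∂_k / im ∂_{k+1}:

  H_0: rank C_0 − rank ∂_1 = 2 − 1 = 1, and the invariant factors of ∂_1 are all 1, so H_0 = Z.
  H_1: rank ker ∂_1 − rank ∂_2 = (1 − 1) − 0 = 0, and there is no ∂_2, so H_1 = 0.

As a check, the Euler characteristic is 2 − 1 = 1, which agrees with 1 − 0 = 1.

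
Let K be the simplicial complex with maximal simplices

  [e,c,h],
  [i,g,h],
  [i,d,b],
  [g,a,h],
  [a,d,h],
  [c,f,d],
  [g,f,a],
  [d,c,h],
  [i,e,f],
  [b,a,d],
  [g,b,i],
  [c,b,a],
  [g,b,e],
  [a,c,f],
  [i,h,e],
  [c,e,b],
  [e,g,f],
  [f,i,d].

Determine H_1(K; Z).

Fix the vertex order a < b < c < d < e < f < g < h < i and write every simplex with vertices in increasing order. Then dim K = 2 and the simplices of K are:

  0-simplices (9): a, b, c, d, e, f, g, h, i
  1-simplices (27): ab, ac, ad, af, ag, ah, bc, bd, be, bg, bi, cd, ce, cf, ch, df, dh, di, ef, eg, eh, ei, fg, fi, gh, gi, hi
  2-simplices (18): abc, abd, acf, adh, afg, agh, bce, bdi, beg, bgi, cdf, cdh, ceh, dfi, efg, efi, ehi, ghi

so the chain groups are C_0 ≅ Z^9, C_1 ≅ Z^27, C_2 ≅ Z^18.

Boundary ∂_1: C_1 → C_0 maps an edge to its endpoints' difference, ∂[p,q] = q − p. For instance
  ∂ab = b − a.
The 9×27 boundary matrix has rank 8 and Smith normal form diag(1,1,1,1,1,1,1,1).

Boundary ∂_2: C_2 → C_1 acts by ∂[p,q,r] = [q,r] − [p,r] + [p,q]. For instance
  ∂abd = bd − ad + ab,
  ∂abc = bc − ac + ab.
The resulting 27×18 matrix has rank 18, and its Smith normal form has invariant factors (1,1,1,1,1,1,1,1,1,1,1,1,1,1,1,1,1,2).

Now H_k = ker ∂_k / im ∂_{k+1}, so:

  H_1: rank ker ∂_1 − rank ∂_2 = (27 − 8) − 18 = 1, and ∂_2 has invariant factor 2 > 1, so H_1 ≅ Z ⊕ Z/2.

H_1 ≅ Z ⊕ Z/2.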